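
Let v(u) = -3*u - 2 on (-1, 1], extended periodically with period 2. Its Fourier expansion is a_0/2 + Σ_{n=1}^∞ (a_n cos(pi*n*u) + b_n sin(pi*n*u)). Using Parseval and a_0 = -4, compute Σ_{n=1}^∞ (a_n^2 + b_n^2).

6

Parseval: a_0^2/2 + Σ_{n≥1} (a_n^2+b_n^2) = ∫_{-1}^{1} v(u)^2 du = 14.
Subtract a_0^2/2 = 8: Σ (a_n^2+b_n^2) = 6.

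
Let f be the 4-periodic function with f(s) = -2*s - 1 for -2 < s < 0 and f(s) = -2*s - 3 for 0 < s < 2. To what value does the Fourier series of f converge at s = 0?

-2

At s = 0 the one-sided limits are f(0^-) = -1 and f(0^+) = -3.
By Dirichlet's theorem the series converges to their average, [(-1) + (-3)]/2 = -2.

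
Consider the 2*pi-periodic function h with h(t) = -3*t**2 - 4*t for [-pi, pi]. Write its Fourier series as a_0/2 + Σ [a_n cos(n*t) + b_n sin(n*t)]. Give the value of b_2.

b_2 = 1/pi ∫_{-pi}^{pi} h(t) sin(2*t) dt.
Integrating by parts twice (tabular method), an antiderivative of (-3*t**2 - 4*t) sin(2*t) is 3*t**2*cos(2*t)/2 - 3*t*sin(2*t)/2 + 2*t*cos(2*t) - sin(2*t) - 3*cos(2*t)/4; evaluating from -pi to pi: ∫_{-pi}^{pi} (-3*t**2 - 4*t) sin(2*t) dt = (-3/4 + 2*pi + 3*pi**2/2) - (-2*pi - 3/4 + 3*pi**2/2) = 4*pi.
Hence b_2 = (1/pi)·(4*pi) = 4.

4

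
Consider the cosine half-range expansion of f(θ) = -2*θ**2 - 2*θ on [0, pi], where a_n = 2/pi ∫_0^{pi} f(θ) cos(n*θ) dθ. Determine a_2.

a_2 = 2/pi ∫_0^{pi} (-2*θ**2 - 2*θ) cos(2*θ) dθ.
Integrating by parts twice (tabular method), an antiderivative of (-2*θ**2 - 2*θ) cos(2*θ) is -θ**2*sin(2*θ) - θ*sin(2*θ) - θ*cos(2*θ) + sin(2*θ)/2 - cos(2*θ)/2; evaluating from 0 to pi: ∫_{0}^{pi} (-2*θ**2 - 2*θ) cos(2*θ) dθ = (-pi - 1/2) - (-1/2) = -pi.
Hence a_2 = (2/pi)·(-pi) = -2.

-2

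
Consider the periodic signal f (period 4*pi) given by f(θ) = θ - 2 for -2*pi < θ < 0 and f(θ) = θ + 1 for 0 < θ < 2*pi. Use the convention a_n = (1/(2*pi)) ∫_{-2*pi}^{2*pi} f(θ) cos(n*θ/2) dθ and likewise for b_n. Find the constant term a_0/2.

a_0 = (1/(2*pi)) ∫_{-2*pi}^{2*pi} f(θ) dθ = (1/(2*pi)) · (-2*pi) = -1.
So the constant term a_0/2 = -1/2.

-1/2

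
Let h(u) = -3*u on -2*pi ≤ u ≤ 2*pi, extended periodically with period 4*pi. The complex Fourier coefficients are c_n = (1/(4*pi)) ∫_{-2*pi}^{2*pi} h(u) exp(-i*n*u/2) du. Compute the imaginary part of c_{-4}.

Since h is real-valued, Im(c_{-4}) = -(1/(4*pi)) ∫_{-2*pi}^{2*pi} h(u) sin(-2*u) du = b_{4}/2.
h is odd and sin(-2*u) is odd, so the integrand is even: ∫_{-2*pi}^{2*pi} h(u) sin(-2*u) du = 2∫_0^{2*pi} h(u) sin(-2*u) du.
Integrating by parts (boundary term plus one more integral), an antiderivative of (-3*u) sin(-2*u) is -3*u*cos(2*u)/2 + 3*sin(2*u)/4; evaluating from 0 to 2*pi: ∫_{0}^{2*pi} (-3*u) sin(-2*u) du = (-3*pi) - (0) = -3*pi.
So ∫_{-2*pi}^{2*pi} h(u) sin(-2*u) du = -6*pi.
Hence Im(c_{-4}) = (-1/(4*pi))·(-6*pi) = 3/2.

3/2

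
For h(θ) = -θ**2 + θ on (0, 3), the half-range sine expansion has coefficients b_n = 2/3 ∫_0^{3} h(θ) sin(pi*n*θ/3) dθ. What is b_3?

-4/pi + 8/(3*pi**3)

b_3 = 2/3 ∫_0^{3} (-θ**2 + θ) sin(pi*θ) dθ.
Integrating by parts twice (tabular method), an antiderivative of (-θ**2 + θ) sin(pi*θ) is θ**2*cos(pi*θ)/pi - 2*θ*sin(pi*θ)/pi**2 - θ*cos(pi*θ)/pi + sin(pi*θ)/pi**2 - 2*cos(pi*θ)/pi**3; evaluating from 0 to 3: ∫_{0}^{3} (-θ**2 + θ) sin(pi*θ) dθ = (-6/pi + 2/pi**3) - (-2/pi**3) = -6/pi + 4/pi**3.
Hence b_3 = (2/3)·(-6/pi + 4/pi**3) = -4/pi + 8/(3*pi**3).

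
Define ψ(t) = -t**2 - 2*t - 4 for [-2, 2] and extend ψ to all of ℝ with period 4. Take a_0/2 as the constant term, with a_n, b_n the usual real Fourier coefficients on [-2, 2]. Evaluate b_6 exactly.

4/(3*pi)

b_6 = 1/2 ∫_{-2}^{2} ψ(t) sin(3*pi*t) dt.
Integrating by parts twice (tabular method), an antiderivative of (-t**2 - 2*t - 4) sin(3*pi*t) is t**2*cos(3*pi*t)/(3*pi) - 2*t*sin(3*pi*t)/(9*pi**2) + 2*t*cos(3*pi*t)/(3*pi) - 2*sin(3*pi*t)/(9*pi**2) - 2*cos(3*pi*t)/(27*pi**3) + 4*cos(3*pi*t)/(3*pi); evaluating from -2 to 2: ∫_{-2}^{2} (-t**2 - 2*t - 4) sin(3*pi*t) dt = (-2/(27*pi**3) + 4/pi) - (2*(-1 + 18*pi**2)/(27*pi**3)) = 8/(3*pi).
Hence b_6 = (1/2)·(8/(3*pi)) = 4/(3*pi).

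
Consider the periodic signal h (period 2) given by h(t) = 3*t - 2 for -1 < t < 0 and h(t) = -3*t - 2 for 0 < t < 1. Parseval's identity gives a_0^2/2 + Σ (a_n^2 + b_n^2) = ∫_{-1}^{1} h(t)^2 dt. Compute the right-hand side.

26

∫_{-1}^{1} h(t)^2 dt = 26.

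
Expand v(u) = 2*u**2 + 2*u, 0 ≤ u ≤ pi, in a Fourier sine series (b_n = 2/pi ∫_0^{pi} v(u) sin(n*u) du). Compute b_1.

b_1 = 2/pi ∫_0^{pi} (2*u**2 + 2*u) sin(u) du.
Integrating by parts twice (tabular method), an antiderivative of (2*u**2 + 2*u) sin(u) is -2*u**2*cos(u) + 4*u*sin(u) - 2*u*cos(u) + 2*sin(u) + 4*cos(u); evaluating from 0 to pi: ∫_{0}^{pi} (2*u**2 + 2*u) sin(u) du = (-4 + 2*pi + 2*pi**2) - (4) = -8 + 2*pi + 2*pi**2.
Hence b_1 = (2/pi)·(-8 + 2*pi + 2*pi**2) = -16/pi + 4 + 4*pi.

-16/pi + 4 + 4*pi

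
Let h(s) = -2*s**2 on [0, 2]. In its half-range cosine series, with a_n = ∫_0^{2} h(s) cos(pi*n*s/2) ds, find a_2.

a_2 = ∫_0^{2} (-2*s**2) cos(pi*s) ds.
Integrating by parts twice (tabular method), an antiderivative of (-2*s**2) cos(pi*s) is -2*s**2*sin(pi*s)/pi - 4*s*cos(pi*s)/pi**2 + 4*sin(pi*s)/pi**3; evaluating from 0 to 2: ∫_{0}^{2} (-2*s**2) cos(pi*s) ds = (-8/pi**2) - (0) = -8/pi**2.
Hence a_2 = -8/pi**2.

-8/pi**2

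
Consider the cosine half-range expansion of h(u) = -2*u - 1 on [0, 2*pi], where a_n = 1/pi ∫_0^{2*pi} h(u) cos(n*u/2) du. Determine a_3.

16/(9*pi)

a_3 = 1/pi ∫_0^{2*pi} (-2*u - 1) cos(3*u/2) du.
Integrating by parts (boundary term plus one more integral), an antiderivative of (-2*u - 1) cos(3*u/2) is -4*u*sin(3*u/2)/3 - 2*sin(3*u/2)/3 - 8*cos(3*u/2)/9; evaluating from 0 to 2*pi: ∫_{0}^{2*pi} (-2*u - 1) cos(3*u/2) du = (8/9) - (-8/9) = 16/9.
Hence a_3 = (1/pi)·(16/9) = 16/(9*pi).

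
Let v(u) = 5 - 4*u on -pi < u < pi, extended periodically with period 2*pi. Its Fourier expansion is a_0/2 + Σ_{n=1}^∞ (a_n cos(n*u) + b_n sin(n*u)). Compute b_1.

-8

b_1 = 1/pi ∫_{-pi}^{pi} v(u) sin(u) du.
Integrating by parts (boundary term plus one more integral), an antiderivative of (5 - 4*u) sin(u) is 4*u*cos(u) - 4*sin(u) - 5*cos(u); evaluating from -pi to pi: ∫_{-pi}^{pi} (5 - 4*u) sin(u) du = (5 - 4*pi) - (5 + 4*pi) = -8*pi.
Hence b_1 = (1/pi)·(-8*pi) = -8.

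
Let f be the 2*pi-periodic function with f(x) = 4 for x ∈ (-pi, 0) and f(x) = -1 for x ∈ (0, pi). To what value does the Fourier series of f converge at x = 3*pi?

3/2

x = 3*pi differs from x = -pi by 2 full period(s), and the series is 2*pi-periodic.
At x = -pi the one-sided limits are f(-pi^-) = -1 and f(-pi^+) = 4.
By Dirichlet's theorem the series converges to their average, [(-1) + (4)]/2 = 3/2.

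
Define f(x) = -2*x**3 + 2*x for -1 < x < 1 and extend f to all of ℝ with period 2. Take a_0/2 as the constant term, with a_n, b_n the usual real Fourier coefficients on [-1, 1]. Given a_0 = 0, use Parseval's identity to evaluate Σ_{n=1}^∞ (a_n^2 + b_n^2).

Parseval: a_0^2/2 + Σ_{n≥1} (a_n^2+b_n^2) = ∫_{-1}^{1} f(x)^2 dx = 64/105.
Subtract a_0^2/2 = 0: Σ (a_n^2+b_n^2) = 64/105.

64/105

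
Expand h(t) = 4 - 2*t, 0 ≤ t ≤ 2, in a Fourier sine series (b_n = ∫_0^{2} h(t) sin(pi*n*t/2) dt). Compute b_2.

b_2 = ∫_0^{2} (4 - 2*t) sin(pi*t) dt.
Integrating by parts (boundary term plus one more integral), an antiderivative of (4 - 2*t) sin(pi*t) is 2*t*cos(pi*t)/pi - 2*sin(pi*t)/pi**2 - 4*cos(pi*t)/pi; evaluating from 0 to 2: ∫_{0}^{2} (4 - 2*t) sin(pi*t) dt = (0) - (-4/pi) = 4/pi.
Hence b_2 = 4/pi.

4/pi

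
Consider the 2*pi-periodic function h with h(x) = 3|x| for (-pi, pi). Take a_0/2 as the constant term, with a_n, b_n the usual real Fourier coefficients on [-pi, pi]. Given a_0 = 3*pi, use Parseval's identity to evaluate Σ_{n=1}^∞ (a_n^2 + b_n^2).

3*pi**2/2

Parseval: a_0^2/2 + Σ_{n≥1} (a_n^2+b_n^2) = 1/pi ∫_{-pi}^{pi} h(x)^2 dx = 6*pi**2.
Subtract a_0^2/2 = 9*pi**2/2: Σ (a_n^2+b_n^2) = 3*pi**2/2.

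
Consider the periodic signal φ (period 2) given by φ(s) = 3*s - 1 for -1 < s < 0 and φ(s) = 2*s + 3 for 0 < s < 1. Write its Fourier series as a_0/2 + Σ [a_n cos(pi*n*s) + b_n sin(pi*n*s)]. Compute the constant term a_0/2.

3/4

a_0 = ∫_{-1}^{1} φ(s) ds = 3/2.
So the constant term a_0/2 = 3/4.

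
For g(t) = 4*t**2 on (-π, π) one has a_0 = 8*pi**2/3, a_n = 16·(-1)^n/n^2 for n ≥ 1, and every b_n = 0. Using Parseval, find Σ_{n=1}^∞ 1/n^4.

Parseval: a_0^2/2 + Σ a_n^2 = (1/π) ∫_{-π}^{π} g(t)^2 dt = 32*pi**4/5.
Subtract a_0^2/2 = 32*pi**4/9: Σ a_n^2 = 128*pi**4/45.
Since a_n^2 = 256/n^4, Σ 1/n^4 = pi**4/90.

pi**4/90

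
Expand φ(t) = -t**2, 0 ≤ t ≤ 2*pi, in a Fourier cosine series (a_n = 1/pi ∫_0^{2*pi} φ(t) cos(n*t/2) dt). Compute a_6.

a_6 = 1/pi ∫_0^{2*pi} (-t**2) cos(3*t) dt.
Integrating by parts twice (tabular method), an antiderivative of (-t**2) cos(3*t) is -t**2*sin(3*t)/3 - 2*t*cos(3*t)/9 + 2*sin(3*t)/27; evaluating from 0 to 2*pi: ∫_{0}^{2*pi} (-t**2) cos(3*t) dt = (-4*pi/9) - (0) = -4*pi/9.
Hence a_6 = (1/pi)·(-4*pi/9) = -4/9.

-4/9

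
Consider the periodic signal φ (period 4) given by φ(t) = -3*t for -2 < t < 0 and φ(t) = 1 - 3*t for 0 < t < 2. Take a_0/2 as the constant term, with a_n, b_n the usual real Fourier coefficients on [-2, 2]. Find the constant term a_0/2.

a_0 = 1/2 ∫_{-2}^{2} φ(t) dt = 1/2 · (2) = 1.
So the constant term a_0/2 = 1/2.

1/2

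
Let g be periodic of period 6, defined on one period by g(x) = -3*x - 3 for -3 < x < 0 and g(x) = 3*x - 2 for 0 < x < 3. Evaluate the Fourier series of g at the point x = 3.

13/2

At x = 3 the one-sided limits are g(3^-) = 7 and g(3^+) = 6.
By Dirichlet's theorem the series converges to their average, [(7) + (6)]/2 = 13/2.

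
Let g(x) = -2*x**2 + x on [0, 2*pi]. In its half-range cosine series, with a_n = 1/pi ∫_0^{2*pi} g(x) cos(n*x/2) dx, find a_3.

a_3 = 1/pi ∫_0^{2*pi} (-2*x**2 + x) cos(3*x/2) dx.
Integrating by parts twice (tabular method), an antiderivative of (-2*x**2 + x) cos(3*x/2) is -4*x**2*sin(3*x/2)/3 + 2*x*sin(3*x/2)/3 - 16*x*cos(3*x/2)/9 + 32*sin(3*x/2)/27 + 4*cos(3*x/2)/9; evaluating from 0 to 2*pi: ∫_{0}^{2*pi} (-2*x**2 + x) cos(3*x/2) dx = (-4/9 + 32*pi/9) - (4/9) = -8/9 + 32*pi/9.
Hence a_3 = (1/pi)·(-8/9 + 32*pi/9) = 8*(-1 + 4*pi)/(9*pi).

8*(-1 + 4*pi)/(9*pi)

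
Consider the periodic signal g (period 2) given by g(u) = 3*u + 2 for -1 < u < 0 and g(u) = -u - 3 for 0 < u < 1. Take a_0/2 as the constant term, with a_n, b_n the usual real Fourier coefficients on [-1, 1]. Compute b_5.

b_5 = ∫_{-1}^{1} g(u) sin(5*pi*u) du.
Split the integral at the breakpoints.
Integrating by parts (boundary term plus one more integral), an antiderivative of (3*u + 2) sin(5*pi*u) is -3*u*cos(5*pi*u)/(5*pi) + 3*sin(5*pi*u)/(25*pi**2) - 2*cos(5*pi*u)/(5*pi); evaluating from -1 to 0: ∫_{-1}^{0} (3*u + 2) sin(5*pi*u) du = (-2/(5*pi)) - (-1/(5*pi)) = -1/(5*pi).
Integrating by parts (boundary term plus one more integral), an antiderivative of (-u - 3) sin(5*pi*u) is u*cos(5*pi*u)/(5*pi) - sin(5*pi*u)/(25*pi**2) + 3*cos(5*pi*u)/(5*pi); evaluating from 0 to 1: ∫_{0}^{1} (-u - 3) sin(5*pi*u) du = (-4/(5*pi)) - (3/(5*pi)) = -7/(5*pi).
Summing the pieces gives b_5 = -8/(5*pi).

-8/(5*pi)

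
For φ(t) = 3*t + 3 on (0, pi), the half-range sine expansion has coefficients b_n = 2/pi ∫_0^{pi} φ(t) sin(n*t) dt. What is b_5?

b_5 = 2/pi ∫_0^{pi} (3*t + 3) sin(5*t) dt.
Integrating by parts (boundary term plus one more integral), an antiderivative of (3*t + 3) sin(5*t) is -3*t*cos(5*t)/5 + 3*sin(5*t)/25 - 3*cos(5*t)/5; evaluating from 0 to pi: ∫_{0}^{pi} (3*t + 3) sin(5*t) dt = (3/5 + 3*pi/5) - (-3/5) = 6/5 + 3*pi/5.
Hence b_5 = (2/pi)·(6/5 + 3*pi/5) = 6*(2 + pi)/(5*pi).

6*(2 + pi)/(5*pi)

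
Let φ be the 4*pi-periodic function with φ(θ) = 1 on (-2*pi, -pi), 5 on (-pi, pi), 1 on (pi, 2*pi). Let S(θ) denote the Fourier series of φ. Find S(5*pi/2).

θ = 5*pi/2 differs from θ = -3*pi/2 by 1 full period(s), and the series is 4*pi-periodic.
φ is continuous at θ = -3*pi/2 with value 1, so the series converges to 1 there.

1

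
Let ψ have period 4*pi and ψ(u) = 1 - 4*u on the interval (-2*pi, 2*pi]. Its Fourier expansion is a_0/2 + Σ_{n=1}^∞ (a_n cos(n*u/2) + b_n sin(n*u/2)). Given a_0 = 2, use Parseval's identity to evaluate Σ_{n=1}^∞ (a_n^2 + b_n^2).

Parseval: a_0^2/2 + Σ_{n≥1} (a_n^2+b_n^2) = (1/(2*pi)) ∫_{-2*pi}^{2*pi} ψ(u)^2 du = 2 + 128*pi**2/3.
Subtract a_0^2/2 = 2: Σ (a_n^2+b_n^2) = 128*pi**2/3.

128*pi**2/3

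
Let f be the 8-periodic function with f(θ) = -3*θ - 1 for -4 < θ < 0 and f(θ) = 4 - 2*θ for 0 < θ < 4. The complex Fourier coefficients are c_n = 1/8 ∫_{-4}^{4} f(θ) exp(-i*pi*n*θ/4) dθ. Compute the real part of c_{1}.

-4/pi**2

Since f is real-valued, Re(c_{1}) = 1/8 ∫_{-4}^{4} f(θ) cos(pi*θ/4) dθ = a_{1}/2.
Split the integral at the breakpoints.
Integrating by parts (boundary term plus one more integral), an antiderivative of (-3*θ - 1) cos(pi*θ/4) is -12*θ*sin(pi*θ/4)/pi - 4*sin(pi*θ/4)/pi - 48*cos(pi*θ/4)/pi**2; evaluating from -4 to 0: ∫_{-4}^{0} (-3*θ - 1) cos(pi*θ/4) dθ = (-48/pi**2) - (48/pi**2) = -96/pi**2.
Integrating by parts (boundary term plus one more integral), an antiderivative of (4 - 2*θ) cos(pi*θ/4) is -8*θ*sin(pi*θ/4)/pi + 16*sin(pi*θ/4)/pi - 32*cos(pi*θ/4)/pi**2; evaluating from 0 to 4: ∫_{0}^{4} (4 - 2*θ) cos(pi*θ/4) dθ = (32/pi**2) - (-32/pi**2) = 64/pi**2.
So ∫_{-4}^{4} f(θ) cos(pi*θ/4) dθ = -32/pi**2.
Hence Re(c_{1}) = (1/8)·(-32/pi**2) = -4/pi**2.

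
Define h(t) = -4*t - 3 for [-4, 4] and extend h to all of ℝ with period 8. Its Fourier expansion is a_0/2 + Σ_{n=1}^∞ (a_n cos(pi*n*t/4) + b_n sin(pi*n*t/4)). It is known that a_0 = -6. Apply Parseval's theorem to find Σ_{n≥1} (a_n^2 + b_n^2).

512/3

Parseval: a_0^2/2 + Σ_{n≥1} (a_n^2+b_n^2) = 1/4 ∫_{-4}^{4} h(t)^2 dt = 566/3.
Subtract a_0^2/2 = 18: Σ (a_n^2+b_n^2) = 512/3.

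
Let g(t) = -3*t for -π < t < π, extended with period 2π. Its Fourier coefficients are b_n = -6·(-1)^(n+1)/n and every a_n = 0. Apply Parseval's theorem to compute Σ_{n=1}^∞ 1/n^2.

pi**2/6

Parseval: Σ b_n^2 = (1/π) ∫_{-π}^{π} g(t)^2 dt = 6*pi**2.
Σ b_n^2 = Σ 36/n^2, so Σ 1/n^2 = (6*pi**2)/36 = pi**2/6.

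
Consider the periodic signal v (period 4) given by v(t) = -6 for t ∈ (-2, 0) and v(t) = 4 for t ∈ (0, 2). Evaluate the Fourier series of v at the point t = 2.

-1

t = 2 differs from t = -2 by 1 full period(s), and the series is 4-periodic.
At t = -2 the one-sided limits are v(-2^-) = 4 and v(-2^+) = -6.
By Dirichlet's theorem the series converges to their average, [(4) + (-6)]/2 = -1.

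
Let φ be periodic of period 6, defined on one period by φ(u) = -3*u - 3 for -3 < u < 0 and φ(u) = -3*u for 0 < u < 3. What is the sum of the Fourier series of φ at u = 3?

At u = 3 the one-sided limits are φ(3^-) = -9 and φ(3^+) = 6.
By Dirichlet's theorem the series converges to their average, [(-9) + (6)]/2 = -3/2.

-3/2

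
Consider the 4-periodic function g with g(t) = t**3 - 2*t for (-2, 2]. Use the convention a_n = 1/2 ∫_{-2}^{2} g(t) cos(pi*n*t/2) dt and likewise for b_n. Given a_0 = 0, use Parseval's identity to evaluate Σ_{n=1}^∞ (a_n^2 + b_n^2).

352/105

Parseval: a_0^2/2 + Σ_{n≥1} (a_n^2+b_n^2) = 1/2 ∫_{-2}^{2} g(t)^2 dt = 352/105.
Subtract a_0^2/2 = 0: Σ (a_n^2+b_n^2) = 352/105.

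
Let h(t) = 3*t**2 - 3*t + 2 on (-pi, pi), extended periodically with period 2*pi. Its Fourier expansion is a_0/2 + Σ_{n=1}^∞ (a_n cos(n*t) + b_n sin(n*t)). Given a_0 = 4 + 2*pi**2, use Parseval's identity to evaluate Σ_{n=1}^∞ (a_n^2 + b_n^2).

pi**2*(6 + 8*pi**2/5)

Parseval: a_0^2/2 + Σ_{n≥1} (a_n^2+b_n^2) = 1/pi ∫_{-pi}^{pi} h(t)^2 dt = 8 + 14*pi**2 + 18*pi**4/5.
Subtract a_0^2/2 = 2*(2 + pi**2)**2: Σ (a_n^2+b_n^2) = pi**2*(6 + 8*pi**2/5).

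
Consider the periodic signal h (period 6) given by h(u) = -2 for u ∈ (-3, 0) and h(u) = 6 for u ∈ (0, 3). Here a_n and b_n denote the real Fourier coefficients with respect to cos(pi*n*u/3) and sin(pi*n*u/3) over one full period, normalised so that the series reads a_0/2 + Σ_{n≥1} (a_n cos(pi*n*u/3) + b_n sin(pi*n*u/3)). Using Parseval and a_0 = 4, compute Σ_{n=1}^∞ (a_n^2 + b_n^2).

Parseval: a_0^2/2 + Σ_{n≥1} (a_n^2+b_n^2) = 1/3 ∫_{-3}^{3} h(u)^2 du = 40.
Subtract a_0^2/2 = 8: Σ (a_n^2+b_n^2) = 32.

32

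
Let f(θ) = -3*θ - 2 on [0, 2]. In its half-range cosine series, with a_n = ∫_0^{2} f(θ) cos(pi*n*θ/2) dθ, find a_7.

24/(49*pi**2)

a_7 = ∫_0^{2} (-3*θ - 2) cos(7*pi*θ/2) dθ.
Integrating by parts (boundary term plus one more integral), an antiderivative of (-3*θ - 2) cos(7*pi*θ/2) is -6*θ*sin(7*pi*θ/2)/(7*pi) - 4*sin(7*pi*θ/2)/(7*pi) - 12*cos(7*pi*θ/2)/(49*pi**2); evaluating from 0 to 2: ∫_{0}^{2} (-3*θ - 2) cos(7*pi*θ/2) dθ = (12/(49*pi**2)) - (-12/(49*pi**2)) = 24/(49*pi**2).
Hence a_7 = 24/(49*pi**2).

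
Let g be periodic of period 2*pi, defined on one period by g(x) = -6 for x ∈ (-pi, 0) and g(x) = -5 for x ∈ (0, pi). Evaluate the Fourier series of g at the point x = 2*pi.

-11/2

x = 2*pi differs from x = 0 by 1 full period(s), and the series is 2*pi-periodic.
At x = 0 the one-sided limits are g(0^-) = -6 and g(0^+) = -5.
By Dirichlet's theorem the series converges to their average, [(-6) + (-5)]/2 = -11/2.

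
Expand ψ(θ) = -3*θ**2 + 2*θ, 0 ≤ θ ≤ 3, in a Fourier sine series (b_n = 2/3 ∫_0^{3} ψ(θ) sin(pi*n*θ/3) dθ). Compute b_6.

b_6 = 2/3 ∫_0^{3} (-3*θ**2 + 2*θ) sin(2*pi*θ) dθ.
Integrating by parts twice (tabular method), an antiderivative of (-3*θ**2 + 2*θ) sin(2*pi*θ) is 3*θ**2*cos(2*pi*θ)/(2*pi) - 3*θ*sin(2*pi*θ)/(2*pi**2) - θ*cos(2*pi*θ)/pi + sin(2*pi*θ)/(2*pi**2) - 3*cos(2*pi*θ)/(4*pi**3); evaluating from 0 to 3: ∫_{0}^{3} (-3*θ**2 + 2*θ) sin(2*pi*θ) dθ = (3*(-1 + 14*pi**2)/(4*pi**3)) - (-3/(4*pi**3)) = 21/(2*pi).
Hence b_6 = (2/3)·(21/(2*pi)) = 7/pi.

7/pi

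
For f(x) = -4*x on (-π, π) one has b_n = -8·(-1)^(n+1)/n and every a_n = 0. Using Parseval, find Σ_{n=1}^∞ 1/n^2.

Parseval: Σ b_n^2 = (1/π) ∫_{-π}^{π} f(x)^2 dx = 32*pi**2/3.
Σ b_n^2 = Σ 64/n^2, so Σ 1/n^2 = (32*pi**2/3)/64 = pi**2/6.

pi**2/6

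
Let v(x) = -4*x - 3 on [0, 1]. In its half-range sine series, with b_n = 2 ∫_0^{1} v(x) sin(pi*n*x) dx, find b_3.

b_3 = 2 ∫_0^{1} (-4*x - 3) sin(3*pi*x) dx.
Integrating by parts (boundary term plus one more integral), an antiderivative of (-4*x - 3) sin(3*pi*x) is 4*x*cos(3*pi*x)/(3*pi) - 4*sin(3*pi*x)/(9*pi**2) + cos(3*pi*x)/pi; evaluating from 0 to 1: ∫_{0}^{1} (-4*x - 3) sin(3*pi*x) dx = (-7/(3*pi)) - (1/pi) = -10/(3*pi).
Hence b_3 = 2·(-10/(3*pi)) = -20/(3*pi).

-20/(3*pi)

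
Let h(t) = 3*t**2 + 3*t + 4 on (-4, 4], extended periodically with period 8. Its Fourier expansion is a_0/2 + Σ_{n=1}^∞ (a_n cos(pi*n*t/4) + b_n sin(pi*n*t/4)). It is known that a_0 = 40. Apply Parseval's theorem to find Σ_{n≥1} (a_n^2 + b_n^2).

2528/5

Parseval: a_0^2/2 + Σ_{n≥1} (a_n^2+b_n^2) = 1/4 ∫_{-4}^{4} h(t)^2 dt = 6528/5.
Subtract a_0^2/2 = 800: Σ (a_n^2+b_n^2) = 2528/5.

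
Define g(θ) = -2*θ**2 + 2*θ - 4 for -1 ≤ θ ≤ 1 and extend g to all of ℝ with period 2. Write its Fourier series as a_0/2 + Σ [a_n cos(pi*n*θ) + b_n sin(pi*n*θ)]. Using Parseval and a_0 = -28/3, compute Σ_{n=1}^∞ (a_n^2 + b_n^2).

Parseval: a_0^2/2 + Σ_{n≥1} (a_n^2+b_n^2) = ∫_{-1}^{1} g(θ)^2 dθ = 704/15.
Subtract a_0^2/2 = 392/9: Σ (a_n^2+b_n^2) = 152/45.

152/45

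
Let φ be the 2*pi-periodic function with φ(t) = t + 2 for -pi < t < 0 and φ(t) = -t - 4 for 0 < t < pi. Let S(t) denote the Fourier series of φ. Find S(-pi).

t = -pi differs from t = pi by -1 full period(s), and the series is 2*pi-periodic.
At t = pi the one-sided limits are φ(pi^-) = -4 - pi and φ(pi^+) = 2 - pi.
By Dirichlet's theorem the series converges to their average, [(-4 - pi) + (2 - pi)]/2 = -pi - 1.

-pi - 1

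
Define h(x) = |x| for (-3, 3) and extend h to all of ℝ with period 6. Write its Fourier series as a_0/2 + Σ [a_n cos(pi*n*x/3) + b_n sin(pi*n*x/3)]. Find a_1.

-12/pi**2

a_1 = 1/3 ∫_{-3}^{3} h(x) cos(pi*x/3) dx.
h is even and cos(pi*x/3) is even, so the integrand is even and a_1 = 2/3 ∫_0^{3} h(x) cos(pi*x/3) dx.
Integrating by parts (boundary term plus one more integral), an antiderivative of (x) cos(pi*x/3) is 3*x*sin(pi*x/3)/pi + 9*cos(pi*x/3)/pi**2; evaluating from 0 to 3: ∫_{0}^{3} (x) cos(pi*x/3) dx = (-9/pi**2) - (9/pi**2) = -18/pi**2.
Hence a_1 = (2/3)·(-18/pi**2) = -12/pi**2.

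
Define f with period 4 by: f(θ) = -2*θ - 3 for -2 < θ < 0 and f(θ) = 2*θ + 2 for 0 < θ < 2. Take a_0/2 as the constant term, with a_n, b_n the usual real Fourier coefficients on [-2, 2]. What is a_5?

-16/(25*pi**2)

a_5 = 1/2 ∫_{-2}^{2} f(θ) cos(5*pi*θ/2) dθ.
Split the integral at the breakpoints.
Integrating by parts (boundary term plus one more integral), an antiderivative of (-2*θ - 3) cos(5*pi*θ/2) is -4*θ*sin(5*pi*θ/2)/(5*pi) - 6*sin(5*pi*θ/2)/(5*pi) - 8*cos(5*pi*θ/2)/(25*pi**2); evaluating from -2 to 0: ∫_{-2}^{0} (-2*θ - 3) cos(5*pi*θ/2) dθ = (-8/(25*pi**2)) - (8/(25*pi**2)) = -16/(25*pi**2).
Integrating by parts (boundary term plus one more integral), an antiderivative of (2*θ + 2) cos(5*pi*θ/2) is 4*θ*sin(5*pi*θ/2)/(5*pi) + 4*sin(5*pi*θ/2)/(5*pi) + 8*cos(5*pi*θ/2)/(25*pi**2); evaluating from 0 to 2: ∫_{0}^{2} (2*θ + 2) cos(5*pi*θ/2) dθ = (-8/(25*pi**2)) - (8/(25*pi**2)) = -16/(25*pi**2).
Summing the pieces and multiplying by (1/2) gives a_5 = -16/(25*pi**2).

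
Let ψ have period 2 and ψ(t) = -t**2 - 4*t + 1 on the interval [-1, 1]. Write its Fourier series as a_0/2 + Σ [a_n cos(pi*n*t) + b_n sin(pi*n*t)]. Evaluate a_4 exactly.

-1/(4*pi**2)

a_4 = ∫_{-1}^{1} ψ(t) cos(4*pi*t) dt.
Integrating by parts twice (tabular method), an antiderivative of (-t**2 - 4*t + 1) cos(4*pi*t) is -t**2*sin(4*pi*t)/(4*pi) - t*sin(4*pi*t)/pi - t*cos(4*pi*t)/(8*pi**2) + sin(4*pi*t)/(32*pi**3) + sin(4*pi*t)/(4*pi) - cos(4*pi*t)/(4*pi**2); evaluating from -1 to 1: ∫_{-1}^{1} (-t**2 - 4*t + 1) cos(4*pi*t) dt = (-3/(8*pi**2)) - (-1/(8*pi**2)) = -1/(4*pi**2).
Hence a_4 = -1/(4*pi**2).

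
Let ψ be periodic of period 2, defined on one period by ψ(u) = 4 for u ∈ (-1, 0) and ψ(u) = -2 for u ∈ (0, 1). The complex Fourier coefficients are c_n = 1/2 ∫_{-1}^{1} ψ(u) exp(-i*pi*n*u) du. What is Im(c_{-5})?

Since ψ is real-valued, Im(c_{-5}) = -1/2 ∫_{-1}^{1} ψ(u) sin(-5*pi*u) du = b_{5}/2.
Split the integral at the breakpoints.
Directly, an antiderivative of (4) sin(-5*pi*u) is 4*cos(5*pi*u)/(5*pi); evaluating from -1 to 0: ∫_{-1}^{0} (4) sin(-5*pi*u) du = (4/(5*pi)) - (-4/(5*pi)) = 8/(5*pi).
Directly, an antiderivative of (-2) sin(-5*pi*u) is -2*cos(5*pi*u)/(5*pi); evaluating from 0 to 1: ∫_{0}^{1} (-2) sin(-5*pi*u) du = (2/(5*pi)) - (-2/(5*pi)) = 4/(5*pi).
So ∫_{-1}^{1} ψ(u) sin(-5*pi*u) du = 12/(5*pi).
Hence Im(c_{-5}) = (-1/2)·(12/(5*pi)) = -6/(5*pi).

-6/(5*pi)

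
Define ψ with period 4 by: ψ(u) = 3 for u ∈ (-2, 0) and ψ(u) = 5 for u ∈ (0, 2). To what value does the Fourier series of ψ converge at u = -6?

4

u = -6 differs from u = 2 by -2 full period(s), and the series is 4-periodic.
At u = 2 the one-sided limits are ψ(2^-) = 5 and ψ(2^+) = 3.
By Dirichlet's theorem the series converges to their average, [(5) + (3)]/2 = 4.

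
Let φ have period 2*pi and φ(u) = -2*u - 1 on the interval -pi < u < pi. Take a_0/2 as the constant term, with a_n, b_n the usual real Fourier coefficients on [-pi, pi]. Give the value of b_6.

2/3

b_6 = 1/pi ∫_{-pi}^{pi} φ(u) sin(6*u) du.
Integrating by parts (boundary term plus one more integral), an antiderivative of (-2*u - 1) sin(6*u) is u*cos(6*u)/3 - sin(6*u)/18 + cos(6*u)/6; evaluating from -pi to pi: ∫_{-pi}^{pi} (-2*u - 1) sin(6*u) du = (1/6 + pi/3) - (1/6 - pi/3) = 2*pi/3.
Hence b_6 = (1/pi)·(2*pi/3) = 2/3.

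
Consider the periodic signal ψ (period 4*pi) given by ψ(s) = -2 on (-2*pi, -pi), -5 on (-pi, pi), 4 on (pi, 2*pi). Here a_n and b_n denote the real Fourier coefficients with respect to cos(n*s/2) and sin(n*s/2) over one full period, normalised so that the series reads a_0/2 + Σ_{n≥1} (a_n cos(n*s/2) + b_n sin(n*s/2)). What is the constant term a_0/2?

a_0 = (1/(2*pi)) ∫_{-2*pi}^{2*pi} ψ(s) ds = (1/(2*pi)) · (-8*pi) = -4.
So the constant term a_0/2 = -2.

-2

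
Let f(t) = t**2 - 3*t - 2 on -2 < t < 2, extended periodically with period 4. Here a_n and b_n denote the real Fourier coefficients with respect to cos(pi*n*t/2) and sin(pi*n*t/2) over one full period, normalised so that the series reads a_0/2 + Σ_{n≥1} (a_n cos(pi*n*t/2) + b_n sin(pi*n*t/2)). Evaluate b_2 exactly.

6/pi

b_2 = 1/2 ∫_{-2}^{2} f(t) sin(pi*t) dt.
Integrating by parts twice (tabular method), an antiderivative of (t**2 - 3*t - 2) sin(pi*t) is -t**2*cos(pi*t)/pi + 2*t*sin(pi*t)/pi**2 + 3*t*cos(pi*t)/pi - 3*sin(pi*t)/pi**2 + 2*cos(pi*t)/pi**3 + 2*cos(pi*t)/pi; evaluating from -2 to 2: ∫_{-2}^{2} (t**2 - 3*t - 2) sin(pi*t) dt = (2/pi**3 + 4/pi) - (-8/pi + 2/pi**3) = 12/pi.
Hence b_2 = (1/2)·(12/pi) = 6/pi.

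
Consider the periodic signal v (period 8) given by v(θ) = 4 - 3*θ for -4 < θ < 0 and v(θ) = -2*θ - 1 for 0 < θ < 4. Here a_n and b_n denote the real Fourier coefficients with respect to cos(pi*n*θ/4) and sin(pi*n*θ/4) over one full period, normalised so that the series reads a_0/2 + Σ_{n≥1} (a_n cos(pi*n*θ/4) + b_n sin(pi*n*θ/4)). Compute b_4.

5/pi

b_4 = 1/4 ∫_{-4}^{4} v(θ) sin(pi*θ) dθ.
Split the integral at the breakpoints.
Integrating by parts (boundary term plus one more integral), an antiderivative of (4 - 3*θ) sin(pi*θ) is 3*θ*cos(pi*θ)/pi - 3*sin(pi*θ)/pi**2 - 4*cos(pi*θ)/pi; evaluating from -4 to 0: ∫_{-4}^{0} (4 - 3*θ) sin(pi*θ) dθ = (-4/pi) - (-16/pi) = 12/pi.
Integrating by parts (boundary term plus one more integral), an antiderivative of (-2*θ - 1) sin(pi*θ) is 2*θ*cos(pi*θ)/pi - 2*sin(pi*θ)/pi**2 + cos(pi*θ)/pi; evaluating from 0 to 4: ∫_{0}^{4} (-2*θ - 1) sin(pi*θ) dθ = (9/pi) - (1/pi) = 8/pi.
Summing the pieces and multiplying by (1/4) gives b_4 = 5/pi.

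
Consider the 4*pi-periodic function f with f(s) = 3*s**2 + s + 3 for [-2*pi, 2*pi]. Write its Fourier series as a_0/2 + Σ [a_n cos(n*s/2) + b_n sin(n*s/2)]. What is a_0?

a_0 = (1/(2*pi)) ∫_{-2*pi}^{2*pi} f(s) ds = (1/(2*pi)) · (12*pi + 16*pi**3) = 6 + 8*pi**2.

6 + 8*pi**2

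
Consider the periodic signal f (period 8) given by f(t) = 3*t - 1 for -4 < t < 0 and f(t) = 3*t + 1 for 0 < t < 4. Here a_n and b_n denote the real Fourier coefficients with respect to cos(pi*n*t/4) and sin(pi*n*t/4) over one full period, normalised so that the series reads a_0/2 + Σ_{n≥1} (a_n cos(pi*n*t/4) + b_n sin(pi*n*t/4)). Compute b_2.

b_2 = 1/4 ∫_{-4}^{4} f(t) sin(pi*t/2) dt.
f is odd and sin(pi*t/2) is odd, so the integrand is even and b_2 = 1/2 ∫_0^{4} f(t) sin(pi*t/2) dt.
Integrating by parts (boundary term plus one more integral), an antiderivative of (3*t + 1) sin(pi*t/2) is -6*t*cos(pi*t/2)/pi + 12*sin(pi*t/2)/pi**2 - 2*cos(pi*t/2)/pi; evaluating from 0 to 4: ∫_{0}^{4} (3*t + 1) sin(pi*t/2) dt = (-26/pi) - (-2/pi) = -24/pi.
Hence b_2 = (1/2)·(-24/pi) = -12/pi.

-12/pi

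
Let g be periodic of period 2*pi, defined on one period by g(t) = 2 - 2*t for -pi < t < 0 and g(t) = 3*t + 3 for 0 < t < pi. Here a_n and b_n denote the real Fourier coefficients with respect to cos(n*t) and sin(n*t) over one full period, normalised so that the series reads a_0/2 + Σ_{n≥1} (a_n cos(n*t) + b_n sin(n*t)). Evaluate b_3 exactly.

(2 + pi)/(3*pi)

b_3 = 1/pi ∫_{-pi}^{pi} g(t) sin(3*t) dt.
Split the integral at the breakpoints.
Integrating by parts (boundary term plus one more integral), an antiderivative of (2 - 2*t) sin(3*t) is 2*t*cos(3*t)/3 - 2*sin(3*t)/9 - 2*cos(3*t)/3; evaluating from -pi to 0: ∫_{-pi}^{0} (2 - 2*t) sin(3*t) dt = (-2/3) - (2/3 + 2*pi/3) = -2*pi/3 - 4/3.
Integrating by parts (boundary term plus one more integral), an antiderivative of (3*t + 3) sin(3*t) is -t*cos(3*t) + sin(3*t)/3 - cos(3*t); evaluating from 0 to pi: ∫_{0}^{pi} (3*t + 3) sin(3*t) dt = (1 + pi) - (-1) = 2 + pi.
Summing the pieces and multiplying by (1/pi) gives b_3 = (2 + pi)/(3*pi).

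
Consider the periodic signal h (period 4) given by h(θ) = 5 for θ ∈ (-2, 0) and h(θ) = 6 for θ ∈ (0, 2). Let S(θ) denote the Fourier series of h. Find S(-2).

11/2

θ = -2 differs from θ = 2 by -1 full period(s), and the series is 4-periodic.
At θ = 2 the one-sided limits are h(2^-) = 6 and h(2^+) = 5.
By Dirichlet's theorem the series converges to their average, [(6) + (5)]/2 = 11/2.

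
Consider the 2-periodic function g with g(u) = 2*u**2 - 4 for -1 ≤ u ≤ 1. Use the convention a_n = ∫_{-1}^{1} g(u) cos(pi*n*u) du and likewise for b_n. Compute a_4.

a_4 = ∫_{-1}^{1} g(u) cos(4*pi*u) du.
g is even and cos(4*pi*u) is even, so the integrand is even and a_4 = 2 ∫_0^{1} g(u) cos(4*pi*u) du.
Integrating by parts twice (tabular method), an antiderivative of (2*u**2 - 4) cos(4*pi*u) is u**2*sin(4*pi*u)/(2*pi) + u*cos(4*pi*u)/(4*pi**2) - sin(4*pi*u)/pi - sin(4*pi*u)/(16*pi**3); evaluating from 0 to 1: ∫_{0}^{1} (2*u**2 - 4) cos(4*pi*u) du = (1/(4*pi**2)) - (0) = 1/(4*pi**2).
Hence a_4 = 2·(1/(4*pi**2)) = 1/(2*pi**2).

1/(2*pi**2)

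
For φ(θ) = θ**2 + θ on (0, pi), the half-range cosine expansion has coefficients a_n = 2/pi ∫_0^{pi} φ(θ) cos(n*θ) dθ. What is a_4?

a_4 = 2/pi ∫_0^{pi} (θ**2 + θ) cos(4*θ) dθ.
Integrating by parts twice (tabular method), an antiderivative of (θ**2 + θ) cos(4*θ) is θ**2*sin(4*θ)/4 + θ*sin(4*θ)/4 + θ*cos(4*θ)/8 - sin(4*θ)/32 + cos(4*θ)/16; evaluating from 0 to pi: ∫_{0}^{pi} (θ**2 + θ) cos(4*θ) dθ = (1/16 + pi/8) - (1/16) = pi/8.
Hence a_4 = (2/pi)·(pi/8) = 1/4.

1/4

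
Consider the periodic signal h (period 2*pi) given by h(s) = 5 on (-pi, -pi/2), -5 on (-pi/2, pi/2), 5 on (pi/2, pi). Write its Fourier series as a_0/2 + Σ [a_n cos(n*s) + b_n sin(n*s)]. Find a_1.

a_1 = 1/pi ∫_{-pi}^{pi} h(s) cos(s) ds.
h is even and cos(s) is even, so the integrand is even and a_1 = 2/pi ∫_0^{pi} h(s) cos(s) ds.
Split the integral at the breakpoints.
Directly, an antiderivative of (-5) cos(s) is -5*sin(s); evaluating from 0 to pi/2: ∫_{0}^{pi/2} (-5) cos(s) ds = (-5) - (0) = -5.
Directly, an antiderivative of (5) cos(s) is 5*sin(s); evaluating from pi/2 to pi: ∫_{pi/2}^{pi} (5) cos(s) ds = (0) - (5) = -5.
Summing the pieces and multiplying by (2/pi) gives a_1 = -20/pi.

-20/pi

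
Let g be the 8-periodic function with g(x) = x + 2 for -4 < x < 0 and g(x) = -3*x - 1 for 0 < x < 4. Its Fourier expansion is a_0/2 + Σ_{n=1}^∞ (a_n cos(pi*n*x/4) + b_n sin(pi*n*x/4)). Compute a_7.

a_7 = 1/4 ∫_{-4}^{4} g(x) cos(7*pi*x/4) dx.
Split the integral at the breakpoints.
Integrating by parts (boundary term plus one more integral), an antiderivative of (x + 2) cos(7*pi*x/4) is 4*x*sin(7*pi*x/4)/(7*pi) + 8*sin(7*pi*x/4)/(7*pi) + 16*cos(7*pi*x/4)/(49*pi**2); evaluating from -4 to 0: ∫_{-4}^{0} (x + 2) cos(7*pi*x/4) dx = (16/(49*pi**2)) - (-16/(49*pi**2)) = 32/(49*pi**2).
Integrating by parts (boundary term plus one more integral), an antiderivative of (-3*x - 1) cos(7*pi*x/4) is -12*x*sin(7*pi*x/4)/(7*pi) - 4*sin(7*pi*x/4)/(7*pi) - 48*cos(7*pi*x/4)/(49*pi**2); evaluating from 0 to 4: ∫_{0}^{4} (-3*x - 1) cos(7*pi*x/4) dx = (48/(49*pi**2)) - (-48/(49*pi**2)) = 96/(49*pi**2).
Summing the pieces and multiplying by (1/4) gives a_7 = 32/(49*pi**2).

32/(49*pi**2)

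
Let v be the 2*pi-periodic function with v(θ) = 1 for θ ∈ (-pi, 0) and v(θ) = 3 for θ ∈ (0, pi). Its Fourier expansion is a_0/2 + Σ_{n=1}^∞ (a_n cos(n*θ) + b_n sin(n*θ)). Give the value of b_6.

0

b_6 = 1/pi ∫_{-pi}^{pi} v(θ) sin(6*θ) dθ.
Split the integral at the breakpoints.
Directly, an antiderivative of (1) sin(6*θ) is -cos(6*θ)/6; evaluating from -pi to 0: ∫_{-pi}^{0} (1) sin(6*θ) dθ = (-1/6) - (-1/6) = 0.
Directly, an antiderivative of (3) sin(6*θ) is -cos(6*θ)/2; evaluating from 0 to pi: ∫_{0}^{pi} (3) sin(6*θ) dθ = (-1/2) - (-1/2) = 0.
Summing the pieces and multiplying by (1/pi) gives b_6 = 0.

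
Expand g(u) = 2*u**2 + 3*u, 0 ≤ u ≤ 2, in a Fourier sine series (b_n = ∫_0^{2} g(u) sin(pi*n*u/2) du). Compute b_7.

-64/(343*pi**3) + 4/pi

b_7 = ∫_0^{2} (2*u**2 + 3*u) sin(7*pi*u/2) du.
Integrating by parts twice (tabular method), an antiderivative of (2*u**2 + 3*u) sin(7*pi*u/2) is -4*u**2*cos(7*pi*u/2)/(7*pi) + 16*u*sin(7*pi*u/2)/(49*pi**2) - 6*u*cos(7*pi*u/2)/(7*pi) + 12*sin(7*pi*u/2)/(49*pi**2) + 32*cos(7*pi*u/2)/(343*pi**3); evaluating from 0 to 2: ∫_{0}^{2} (2*u**2 + 3*u) sin(7*pi*u/2) du = (-32/(343*pi**3) + 4/pi) - (32/(343*pi**3)) = -64/(343*pi**3) + 4/pi.
Hence b_7 = -64/(343*pi**3) + 4/pi.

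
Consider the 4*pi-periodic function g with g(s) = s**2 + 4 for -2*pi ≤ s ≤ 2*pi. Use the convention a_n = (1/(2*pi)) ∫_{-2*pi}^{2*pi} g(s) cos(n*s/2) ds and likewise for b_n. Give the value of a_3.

a_3 = (1/(2*pi)) ∫_{-2*pi}^{2*pi} g(s) cos(3*s/2) ds.
g is even and cos(3*s/2) is even, so the integrand is even and a_3 = 1/pi ∫_0^{2*pi} g(s) cos(3*s/2) ds.
Integrating by parts twice (tabular method), an antiderivative of (s**2 + 4) cos(3*s/2) is 2*s**2*sin(3*s/2)/3 + 8*s*cos(3*s/2)/9 + 56*sin(3*s/2)/27; evaluating from 0 to 2*pi: ∫_{0}^{2*pi} (s**2 + 4) cos(3*s/2) ds = (-16*pi/9) - (0) = -16*pi/9.
Hence a_3 = (1/pi)·(-16*pi/9) = -16/9.

-16/9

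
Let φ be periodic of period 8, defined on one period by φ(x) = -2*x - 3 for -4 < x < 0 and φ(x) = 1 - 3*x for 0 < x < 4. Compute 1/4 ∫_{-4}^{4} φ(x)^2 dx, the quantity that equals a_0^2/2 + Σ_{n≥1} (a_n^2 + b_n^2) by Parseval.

1/4 ∫_{-4}^{4} φ(x)^2 dx = 1/4 · (520/3) = 130/3.

130/3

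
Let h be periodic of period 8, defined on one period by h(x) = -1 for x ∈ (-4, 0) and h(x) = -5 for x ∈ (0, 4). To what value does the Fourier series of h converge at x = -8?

-3

x = -8 differs from x = 0 by -1 full period(s), and the series is 8-periodic.
At x = 0 the one-sided limits are h(0^-) = -1 and h(0^+) = -5.
By Dirichlet's theorem the series converges to their average, [(-1) + (-5)]/2 = -3.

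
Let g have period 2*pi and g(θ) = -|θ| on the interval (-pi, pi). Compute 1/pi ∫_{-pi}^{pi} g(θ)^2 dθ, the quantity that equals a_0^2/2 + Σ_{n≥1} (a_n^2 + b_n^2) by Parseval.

2*pi**2/3

1/pi ∫_{-pi}^{pi} g(θ)^2 dθ = 1/pi · (2*pi**3/3) = 2*pi**2/3.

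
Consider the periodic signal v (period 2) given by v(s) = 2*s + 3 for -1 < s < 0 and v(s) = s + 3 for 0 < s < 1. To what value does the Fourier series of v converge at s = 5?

5/2

s = 5 differs from s = 1 by 2 full period(s), and the series is 2-periodic.
At s = 1 the one-sided limits are v(1^-) = 4 and v(1^+) = 1.
By Dirichlet's theorem the series converges to their average, [(4) + (1)]/2 = 5/2.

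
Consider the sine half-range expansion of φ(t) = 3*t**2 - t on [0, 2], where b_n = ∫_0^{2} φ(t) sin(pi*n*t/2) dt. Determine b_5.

-96/(125*pi**3) + 4/pi

b_5 = ∫_0^{2} (3*t**2 - t) sin(5*pi*t/2) dt.
Integrating by parts twice (tabular method), an antiderivative of (3*t**2 - t) sin(5*pi*t/2) is -6*t**2*cos(5*pi*t/2)/(5*pi) + 24*t*sin(5*pi*t/2)/(25*pi**2) + 2*t*cos(5*pi*t/2)/(5*pi) - 4*sin(5*pi*t/2)/(25*pi**2) + 48*cos(5*pi*t/2)/(125*pi**3); evaluating from 0 to 2: ∫_{0}^{2} (3*t**2 - t) sin(5*pi*t/2) dt = (-48/(125*pi**3) + 4/pi) - (48/(125*pi**3)) = -96/(125*pi**3) + 4/pi.
Hence b_5 = -96/(125*pi**3) + 4/pi.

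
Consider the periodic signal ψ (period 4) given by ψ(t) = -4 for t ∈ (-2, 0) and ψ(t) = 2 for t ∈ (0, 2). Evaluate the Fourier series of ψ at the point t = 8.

t = 8 differs from t = 0 by 2 full period(s), and the series is 4-periodic.
At t = 0 the one-sided limits are ψ(0^-) = -4 and ψ(0^+) = 2.
By Dirichlet's theorem the series converges to their average, [(-4) + (2)]/2 = -1.

-1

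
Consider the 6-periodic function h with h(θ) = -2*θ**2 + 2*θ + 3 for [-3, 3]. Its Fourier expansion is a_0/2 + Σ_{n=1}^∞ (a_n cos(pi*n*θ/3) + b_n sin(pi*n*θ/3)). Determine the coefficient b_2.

-6/pi

b_2 = 1/3 ∫_{-3}^{3} h(θ) sin(2*pi*θ/3) dθ.
Integrating by parts twice (tabular method), an antiderivative of (-2*θ**2 + 2*θ + 3) sin(2*pi*θ/3) is 3*θ**2*cos(2*pi*θ/3)/pi - 9*θ*sin(2*pi*θ/3)/pi**2 - 3*θ*cos(2*pi*θ/3)/pi + 9*sin(2*pi*θ/3)/(2*pi**2) - 9*cos(2*pi*θ/3)/(2*pi) - 27*cos(2*pi*θ/3)/(2*pi**3); evaluating from -3 to 3: ∫_{-3}^{3} (-2*θ**2 + 2*θ + 3) sin(2*pi*θ/3) dθ = (27*(-1 + pi**2)/(2*pi**3)) - (9*(-3 + 7*pi**2)/(2*pi**3)) = -18/pi.
Hence b_2 = (1/3)·(-18/pi) = -6/pi.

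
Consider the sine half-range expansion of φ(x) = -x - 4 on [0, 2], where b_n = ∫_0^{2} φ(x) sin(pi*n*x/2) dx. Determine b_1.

b_1 = ∫_0^{2} (-x - 4) sin(pi*x/2) dx.
Integrating by parts (boundary term plus one more integral), an antiderivative of (-x - 4) sin(pi*x/2) is 2*x*cos(pi*x/2)/pi - 4*sin(pi*x/2)/pi**2 + 8*cos(pi*x/2)/pi; evaluating from 0 to 2: ∫_{0}^{2} (-x - 4) sin(pi*x/2) dx = (-12/pi) - (8/pi) = -20/pi.
Hence b_1 = -20/pi.

-20/pi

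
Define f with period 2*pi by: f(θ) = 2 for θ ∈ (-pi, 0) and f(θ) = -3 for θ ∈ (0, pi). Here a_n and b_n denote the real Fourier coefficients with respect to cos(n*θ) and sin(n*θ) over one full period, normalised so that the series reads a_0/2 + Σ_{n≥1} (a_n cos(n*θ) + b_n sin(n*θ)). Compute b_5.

b_5 = 1/pi ∫_{-pi}^{pi} f(θ) sin(5*θ) dθ.
Split the integral at the breakpoints.
Directly, an antiderivative of (2) sin(5*θ) is -2*cos(5*θ)/5; evaluating from -pi to 0: ∫_{-pi}^{0} (2) sin(5*θ) dθ = (-2/5) - (2/5) = -4/5.
Directly, an antiderivative of (-3) sin(5*θ) is 3*cos(5*θ)/5; evaluating from 0 to pi: ∫_{0}^{pi} (-3) sin(5*θ) dθ = (-3/5) - (3/5) = -6/5.
Summing the pieces and multiplying by (1/pi) gives b_5 = -2/pi.

-2/pi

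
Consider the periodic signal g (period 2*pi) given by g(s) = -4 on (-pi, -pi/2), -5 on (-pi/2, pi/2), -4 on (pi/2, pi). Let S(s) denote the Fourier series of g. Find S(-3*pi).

s = -3*pi differs from s = pi by -2 full period(s), and the series is 2*pi-periodic.
g is continuous at s = pi with value -4, so the series converges to -4 there.

-4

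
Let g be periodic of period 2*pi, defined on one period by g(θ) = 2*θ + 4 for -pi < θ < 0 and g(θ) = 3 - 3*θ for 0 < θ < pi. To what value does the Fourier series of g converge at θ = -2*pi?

θ = -2*pi differs from θ = 0 by -1 full period(s), and the series is 2*pi-periodic.
At θ = 0 the one-sided limits are g(0^-) = 4 and g(0^+) = 3.
By Dirichlet's theorem the series converges to their average, [(4) + (3)]/2 = 7/2.

7/2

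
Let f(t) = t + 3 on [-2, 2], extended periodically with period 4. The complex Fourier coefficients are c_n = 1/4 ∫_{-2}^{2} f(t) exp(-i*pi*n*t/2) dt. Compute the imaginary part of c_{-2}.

-1/pi

Since f is real-valued, Im(c_{-2}) = -1/4 ∫_{-2}^{2} f(t) sin(-pi*t) dt = b_{2}/2.
Integrating by parts (boundary term plus one more integral), an antiderivative of (t + 3) sin(-pi*t) is t*cos(pi*t)/pi - sin(pi*t)/pi**2 + 3*cos(pi*t)/pi; evaluating from -2 to 2: ∫_{-2}^{2} (t + 3) sin(-pi*t) dt = (5/pi) - (1/pi) = 4/pi.
Hence Im(c_{-2}) = (-1/4)·(4/pi) = -1/pi.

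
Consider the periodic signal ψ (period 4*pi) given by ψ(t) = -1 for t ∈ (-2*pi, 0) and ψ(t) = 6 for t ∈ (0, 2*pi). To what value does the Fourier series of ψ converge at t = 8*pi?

5/2

t = 8*pi differs from t = 0 by 2 full period(s), and the series is 4*pi-periodic.
At t = 0 the one-sided limits are ψ(0^-) = -1 and ψ(0^+) = 6.
By Dirichlet's theorem the series converges to their average, [(-1) + (6)]/2 = 5/2.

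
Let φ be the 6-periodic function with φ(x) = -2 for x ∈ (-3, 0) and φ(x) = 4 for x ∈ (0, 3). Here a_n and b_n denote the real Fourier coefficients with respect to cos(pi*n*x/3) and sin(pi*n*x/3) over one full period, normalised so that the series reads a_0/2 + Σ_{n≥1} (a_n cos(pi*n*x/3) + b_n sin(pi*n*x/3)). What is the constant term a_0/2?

a_0 = 1/3 ∫_{-3}^{3} φ(x) dx = 1/3 · (6) = 2.
So the constant term a_0/2 = 1.

1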